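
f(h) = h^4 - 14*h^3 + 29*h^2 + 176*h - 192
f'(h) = 4*h^3 - 42*h^2 + 58*h + 176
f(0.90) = -19.66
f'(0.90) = 197.10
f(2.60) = 261.27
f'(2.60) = 113.18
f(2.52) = 251.97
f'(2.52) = 119.46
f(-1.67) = -332.06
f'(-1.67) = -56.62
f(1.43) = 82.22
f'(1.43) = 184.75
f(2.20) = 209.91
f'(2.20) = 142.91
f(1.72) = 134.03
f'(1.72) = 171.86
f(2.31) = 225.21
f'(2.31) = 135.17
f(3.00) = 300.00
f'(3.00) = 80.00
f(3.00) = 300.00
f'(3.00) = 80.00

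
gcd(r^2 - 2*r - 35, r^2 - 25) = r + 5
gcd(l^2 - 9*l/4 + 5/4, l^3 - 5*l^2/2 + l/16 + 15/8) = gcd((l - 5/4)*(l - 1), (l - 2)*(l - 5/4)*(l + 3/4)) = l - 5/4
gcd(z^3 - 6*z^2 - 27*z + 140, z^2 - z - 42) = z - 7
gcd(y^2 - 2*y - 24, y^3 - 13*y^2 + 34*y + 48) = y - 6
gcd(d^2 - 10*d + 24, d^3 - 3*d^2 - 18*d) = d - 6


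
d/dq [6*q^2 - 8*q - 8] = 12*q - 8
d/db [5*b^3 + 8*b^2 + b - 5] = 15*b^2 + 16*b + 1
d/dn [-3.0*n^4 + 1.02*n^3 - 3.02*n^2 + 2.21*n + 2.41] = -12.0*n^3 + 3.06*n^2 - 6.04*n + 2.21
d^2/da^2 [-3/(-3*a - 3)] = 2/(a + 1)^3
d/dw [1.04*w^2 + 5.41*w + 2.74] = 2.08*w + 5.41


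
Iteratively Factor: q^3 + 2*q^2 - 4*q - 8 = (q + 2)*(q^2 - 4) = (q + 2)^2*(q - 2)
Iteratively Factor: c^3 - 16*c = (c)*(c^2 - 16) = c*(c + 4)*(c - 4)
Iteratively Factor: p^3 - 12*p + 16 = (p - 2)*(p^2 + 2*p - 8) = (p - 2)^2*(p + 4)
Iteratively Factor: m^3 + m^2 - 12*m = (m + 4)*(m^2 - 3*m) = m*(m + 4)*(m - 3)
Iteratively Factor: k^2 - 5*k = (k - 5)*(k)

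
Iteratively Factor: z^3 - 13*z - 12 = (z + 1)*(z^2 - z - 12) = (z + 1)*(z + 3)*(z - 4)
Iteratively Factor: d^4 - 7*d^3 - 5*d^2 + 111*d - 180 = (d + 4)*(d^3 - 11*d^2 + 39*d - 45) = (d - 3)*(d + 4)*(d^2 - 8*d + 15) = (d - 5)*(d - 3)*(d + 4)*(d - 3)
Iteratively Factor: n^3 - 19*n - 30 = (n + 3)*(n^2 - 3*n - 10) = (n - 5)*(n + 3)*(n + 2)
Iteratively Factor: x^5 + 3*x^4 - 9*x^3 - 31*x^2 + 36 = (x + 2)*(x^4 + x^3 - 11*x^2 - 9*x + 18) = (x - 3)*(x + 2)*(x^3 + 4*x^2 + x - 6) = (x - 3)*(x + 2)*(x + 3)*(x^2 + x - 2) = (x - 3)*(x - 1)*(x + 2)*(x + 3)*(x + 2)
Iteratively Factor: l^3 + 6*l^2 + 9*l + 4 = (l + 1)*(l^2 + 5*l + 4) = (l + 1)*(l + 4)*(l + 1)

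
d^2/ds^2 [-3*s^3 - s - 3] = -18*s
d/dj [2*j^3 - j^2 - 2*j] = 6*j^2 - 2*j - 2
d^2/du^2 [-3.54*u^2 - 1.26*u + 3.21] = -7.08000000000000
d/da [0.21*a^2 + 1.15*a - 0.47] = 0.42*a + 1.15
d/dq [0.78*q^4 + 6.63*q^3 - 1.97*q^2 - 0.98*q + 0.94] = 3.12*q^3 + 19.89*q^2 - 3.94*q - 0.98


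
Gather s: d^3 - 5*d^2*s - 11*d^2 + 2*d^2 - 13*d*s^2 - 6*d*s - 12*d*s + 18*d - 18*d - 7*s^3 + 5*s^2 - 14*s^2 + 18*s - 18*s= d^3 - 9*d^2 - 7*s^3 + s^2*(-13*d - 9) + s*(-5*d^2 - 18*d)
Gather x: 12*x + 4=12*x + 4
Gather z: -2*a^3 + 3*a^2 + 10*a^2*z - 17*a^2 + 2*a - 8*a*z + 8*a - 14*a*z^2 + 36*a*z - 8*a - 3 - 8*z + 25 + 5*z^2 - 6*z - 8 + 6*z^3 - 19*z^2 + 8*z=-2*a^3 - 14*a^2 + 2*a + 6*z^3 + z^2*(-14*a - 14) + z*(10*a^2 + 28*a - 6) + 14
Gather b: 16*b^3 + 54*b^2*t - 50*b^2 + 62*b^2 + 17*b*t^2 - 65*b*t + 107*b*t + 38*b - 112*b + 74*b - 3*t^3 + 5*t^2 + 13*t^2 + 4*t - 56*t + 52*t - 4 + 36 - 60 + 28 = 16*b^3 + b^2*(54*t + 12) + b*(17*t^2 + 42*t) - 3*t^3 + 18*t^2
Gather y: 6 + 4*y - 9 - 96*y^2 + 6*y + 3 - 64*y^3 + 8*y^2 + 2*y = -64*y^3 - 88*y^2 + 12*y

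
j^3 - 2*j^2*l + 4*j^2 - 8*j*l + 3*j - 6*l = (j + 1)*(j + 3)*(j - 2*l)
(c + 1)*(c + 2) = c^2 + 3*c + 2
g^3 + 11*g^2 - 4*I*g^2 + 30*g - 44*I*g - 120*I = (g + 5)*(g + 6)*(g - 4*I)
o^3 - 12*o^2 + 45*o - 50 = (o - 5)^2*(o - 2)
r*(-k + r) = -k*r + r^2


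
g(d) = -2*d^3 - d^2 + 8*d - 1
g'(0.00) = 8.00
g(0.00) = -1.00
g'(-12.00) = -832.00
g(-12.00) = 3215.00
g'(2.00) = -20.00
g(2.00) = -5.00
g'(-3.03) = -41.03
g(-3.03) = 21.22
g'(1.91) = -17.71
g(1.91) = -3.30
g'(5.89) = -211.93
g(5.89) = -397.25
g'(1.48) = -8.10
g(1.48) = 2.17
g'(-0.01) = 8.02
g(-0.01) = -1.08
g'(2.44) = -32.60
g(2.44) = -16.49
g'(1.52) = -8.90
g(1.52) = 1.83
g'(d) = -6*d^2 - 2*d + 8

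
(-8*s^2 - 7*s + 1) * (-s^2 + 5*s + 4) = 8*s^4 - 33*s^3 - 68*s^2 - 23*s + 4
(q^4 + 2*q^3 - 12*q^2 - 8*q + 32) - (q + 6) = q^4 + 2*q^3 - 12*q^2 - 9*q + 26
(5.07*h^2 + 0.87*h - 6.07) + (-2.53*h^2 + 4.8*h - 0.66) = 2.54*h^2 + 5.67*h - 6.73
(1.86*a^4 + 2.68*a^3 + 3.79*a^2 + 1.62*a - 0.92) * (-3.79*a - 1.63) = -7.0494*a^5 - 13.189*a^4 - 18.7325*a^3 - 12.3175*a^2 + 0.8462*a + 1.4996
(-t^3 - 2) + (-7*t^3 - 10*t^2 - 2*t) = -8*t^3 - 10*t^2 - 2*t - 2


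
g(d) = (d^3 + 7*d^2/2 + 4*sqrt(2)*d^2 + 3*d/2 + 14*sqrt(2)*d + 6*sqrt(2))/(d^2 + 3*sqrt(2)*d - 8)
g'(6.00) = 0.60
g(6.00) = 12.76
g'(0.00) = -3.22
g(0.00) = -1.06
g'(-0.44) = -1.46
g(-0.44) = -0.08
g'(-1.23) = -0.21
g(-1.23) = 0.49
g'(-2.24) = 0.37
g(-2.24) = 0.36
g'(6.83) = 0.71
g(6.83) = 13.30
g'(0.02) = -3.35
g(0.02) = -1.13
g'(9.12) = 0.86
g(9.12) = 15.13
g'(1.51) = -919.95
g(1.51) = 94.64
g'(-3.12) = 0.59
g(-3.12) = -0.07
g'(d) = (-2*d - 3*sqrt(2))*(d^3 + 7*d^2/2 + 4*sqrt(2)*d^2 + 3*d/2 + 14*sqrt(2)*d + 6*sqrt(2))/(d^2 + 3*sqrt(2)*d - 8)^2 + (3*d^2 + 7*d + 8*sqrt(2)*d + 3/2 + 14*sqrt(2))/(d^2 + 3*sqrt(2)*d - 8)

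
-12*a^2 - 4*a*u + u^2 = (-6*a + u)*(2*a + u)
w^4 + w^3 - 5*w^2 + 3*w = w*(w - 1)^2*(w + 3)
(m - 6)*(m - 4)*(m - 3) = m^3 - 13*m^2 + 54*m - 72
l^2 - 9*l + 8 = (l - 8)*(l - 1)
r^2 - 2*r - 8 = (r - 4)*(r + 2)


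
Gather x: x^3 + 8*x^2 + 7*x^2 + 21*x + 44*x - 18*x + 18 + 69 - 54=x^3 + 15*x^2 + 47*x + 33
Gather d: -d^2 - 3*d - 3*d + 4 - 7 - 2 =-d^2 - 6*d - 5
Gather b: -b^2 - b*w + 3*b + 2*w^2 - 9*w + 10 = -b^2 + b*(3 - w) + 2*w^2 - 9*w + 10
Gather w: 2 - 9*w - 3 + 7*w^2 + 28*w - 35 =7*w^2 + 19*w - 36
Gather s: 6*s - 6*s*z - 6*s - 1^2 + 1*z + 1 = -6*s*z + z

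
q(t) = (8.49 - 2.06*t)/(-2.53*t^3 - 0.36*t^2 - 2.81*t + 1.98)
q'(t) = (8.49 - 2.06*t)*(7.59*t^2 + 0.72*t + 2.81)/(-2.53*t^3 - 0.36*t^2 - 2.81*t + 1.98)^2 - 2.06/(-2.53*t^3 - 0.36*t^2 - 2.81*t + 1.98)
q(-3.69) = 0.12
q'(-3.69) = 0.08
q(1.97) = -0.18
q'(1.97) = 0.34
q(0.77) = -4.45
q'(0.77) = 23.86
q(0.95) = -2.05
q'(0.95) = 7.31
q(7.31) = 0.01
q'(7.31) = -0.00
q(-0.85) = 1.81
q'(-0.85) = 2.09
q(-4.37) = 0.08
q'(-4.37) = 0.04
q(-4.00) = 0.10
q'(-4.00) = 0.06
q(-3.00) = 0.19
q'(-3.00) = 0.15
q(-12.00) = 0.01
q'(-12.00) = 0.00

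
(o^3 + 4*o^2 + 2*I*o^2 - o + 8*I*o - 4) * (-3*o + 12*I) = -3*o^4 - 12*o^3 + 6*I*o^3 - 21*o^2 + 24*I*o^2 - 84*o - 12*I*o - 48*I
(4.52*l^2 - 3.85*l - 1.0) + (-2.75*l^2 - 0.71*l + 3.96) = 1.77*l^2 - 4.56*l + 2.96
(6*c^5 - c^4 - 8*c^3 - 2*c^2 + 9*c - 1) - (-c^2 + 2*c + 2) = 6*c^5 - c^4 - 8*c^3 - c^2 + 7*c - 3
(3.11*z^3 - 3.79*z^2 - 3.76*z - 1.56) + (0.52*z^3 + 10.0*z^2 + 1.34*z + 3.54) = 3.63*z^3 + 6.21*z^2 - 2.42*z + 1.98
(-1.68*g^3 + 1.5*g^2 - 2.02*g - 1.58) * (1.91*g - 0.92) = -3.2088*g^4 + 4.4106*g^3 - 5.2382*g^2 - 1.1594*g + 1.4536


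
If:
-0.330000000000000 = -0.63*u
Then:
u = 0.52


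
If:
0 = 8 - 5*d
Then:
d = 8/5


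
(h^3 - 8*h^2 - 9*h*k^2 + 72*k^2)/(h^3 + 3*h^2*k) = 1 - 3*k/h - 8/h + 24*k/h^2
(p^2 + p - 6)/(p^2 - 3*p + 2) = (p + 3)/(p - 1)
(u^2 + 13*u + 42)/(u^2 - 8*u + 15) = (u^2 + 13*u + 42)/(u^2 - 8*u + 15)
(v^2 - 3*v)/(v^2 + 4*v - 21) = v/(v + 7)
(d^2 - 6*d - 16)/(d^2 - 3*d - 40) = (d + 2)/(d + 5)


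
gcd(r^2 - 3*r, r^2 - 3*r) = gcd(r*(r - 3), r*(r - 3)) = r^2 - 3*r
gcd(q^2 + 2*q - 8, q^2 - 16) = q + 4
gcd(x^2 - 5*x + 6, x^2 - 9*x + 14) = x - 2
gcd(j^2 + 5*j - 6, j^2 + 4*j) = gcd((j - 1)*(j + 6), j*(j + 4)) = 1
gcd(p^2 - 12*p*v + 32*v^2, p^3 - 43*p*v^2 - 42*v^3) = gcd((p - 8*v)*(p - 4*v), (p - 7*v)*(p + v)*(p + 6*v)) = 1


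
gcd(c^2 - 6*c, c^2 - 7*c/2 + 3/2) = 1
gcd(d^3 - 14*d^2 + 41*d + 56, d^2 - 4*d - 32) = d - 8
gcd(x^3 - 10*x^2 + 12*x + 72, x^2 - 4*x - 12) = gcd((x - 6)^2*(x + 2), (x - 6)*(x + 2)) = x^2 - 4*x - 12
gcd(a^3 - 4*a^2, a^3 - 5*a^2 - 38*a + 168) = a - 4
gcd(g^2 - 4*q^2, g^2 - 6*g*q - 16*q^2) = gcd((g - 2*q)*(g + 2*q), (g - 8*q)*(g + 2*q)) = g + 2*q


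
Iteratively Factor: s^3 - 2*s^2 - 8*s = (s - 4)*(s^2 + 2*s) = (s - 4)*(s + 2)*(s)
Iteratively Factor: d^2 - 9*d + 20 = (d - 5)*(d - 4)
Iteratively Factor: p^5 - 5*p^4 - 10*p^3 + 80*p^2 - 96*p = (p - 3)*(p^4 - 2*p^3 - 16*p^2 + 32*p) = (p - 3)*(p - 2)*(p^3 - 16*p) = (p - 4)*(p - 3)*(p - 2)*(p^2 + 4*p) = (p - 4)*(p - 3)*(p - 2)*(p + 4)*(p)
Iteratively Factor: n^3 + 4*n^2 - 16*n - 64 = (n - 4)*(n^2 + 8*n + 16) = (n - 4)*(n + 4)*(n + 4)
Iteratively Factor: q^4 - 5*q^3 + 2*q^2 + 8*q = (q)*(q^3 - 5*q^2 + 2*q + 8) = q*(q - 2)*(q^2 - 3*q - 4) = q*(q - 2)*(q + 1)*(q - 4)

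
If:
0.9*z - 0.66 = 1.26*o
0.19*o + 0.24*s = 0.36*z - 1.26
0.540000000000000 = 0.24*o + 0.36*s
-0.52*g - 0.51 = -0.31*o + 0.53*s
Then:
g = 1.14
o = 2.86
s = -0.41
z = 4.74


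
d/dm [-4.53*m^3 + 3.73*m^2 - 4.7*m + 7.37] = -13.59*m^2 + 7.46*m - 4.7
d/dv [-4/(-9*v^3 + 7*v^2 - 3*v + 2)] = 4*(-27*v^2 + 14*v - 3)/(9*v^3 - 7*v^2 + 3*v - 2)^2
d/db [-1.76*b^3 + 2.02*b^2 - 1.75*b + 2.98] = -5.28*b^2 + 4.04*b - 1.75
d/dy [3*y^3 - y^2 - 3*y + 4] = 9*y^2 - 2*y - 3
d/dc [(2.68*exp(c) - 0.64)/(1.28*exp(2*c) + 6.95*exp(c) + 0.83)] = (-3.4304*exp(2*c) + 1.6384*exp(c) + 6.6724)*exp(c)/(1.6384*exp(4*c) + 17.792*exp(3*c) + 50.4273*exp(2*c) + 11.537*exp(c) + 0.6889)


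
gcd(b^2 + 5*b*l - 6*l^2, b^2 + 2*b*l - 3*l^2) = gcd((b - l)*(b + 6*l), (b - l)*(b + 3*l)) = b - l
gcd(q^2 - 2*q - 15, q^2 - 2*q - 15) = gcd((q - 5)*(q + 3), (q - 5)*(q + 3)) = q^2 - 2*q - 15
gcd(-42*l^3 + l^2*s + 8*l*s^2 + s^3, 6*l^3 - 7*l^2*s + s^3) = -6*l^2 + l*s + s^2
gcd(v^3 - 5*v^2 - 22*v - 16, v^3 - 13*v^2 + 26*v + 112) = v^2 - 6*v - 16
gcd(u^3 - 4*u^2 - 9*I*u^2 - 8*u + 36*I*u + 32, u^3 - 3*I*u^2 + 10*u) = 1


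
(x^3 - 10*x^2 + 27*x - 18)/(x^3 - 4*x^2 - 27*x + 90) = (x - 1)/(x + 5)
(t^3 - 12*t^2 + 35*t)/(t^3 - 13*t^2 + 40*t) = (t - 7)/(t - 8)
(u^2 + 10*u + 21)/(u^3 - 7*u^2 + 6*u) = (u^2 + 10*u + 21)/(u*(u^2 - 7*u + 6))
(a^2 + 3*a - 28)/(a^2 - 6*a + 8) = (a + 7)/(a - 2)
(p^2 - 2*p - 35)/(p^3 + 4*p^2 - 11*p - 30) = (p - 7)/(p^2 - p - 6)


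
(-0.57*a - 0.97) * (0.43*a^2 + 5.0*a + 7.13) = -0.2451*a^3 - 3.2671*a^2 - 8.9141*a - 6.9161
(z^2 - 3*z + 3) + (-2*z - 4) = z^2 - 5*z - 1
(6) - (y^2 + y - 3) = -y^2 - y + 9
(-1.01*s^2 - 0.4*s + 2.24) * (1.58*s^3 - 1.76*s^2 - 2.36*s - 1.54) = -1.5958*s^5 + 1.1456*s^4 + 6.6268*s^3 - 1.443*s^2 - 4.6704*s - 3.4496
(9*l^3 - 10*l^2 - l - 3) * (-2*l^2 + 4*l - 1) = -18*l^5 + 56*l^4 - 47*l^3 + 12*l^2 - 11*l + 3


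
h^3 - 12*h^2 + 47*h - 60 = (h - 5)*(h - 4)*(h - 3)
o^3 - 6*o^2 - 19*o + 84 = (o - 7)*(o - 3)*(o + 4)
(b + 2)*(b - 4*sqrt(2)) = b^2 - 4*sqrt(2)*b + 2*b - 8*sqrt(2)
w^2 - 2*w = w*(w - 2)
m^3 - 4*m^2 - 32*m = m*(m - 8)*(m + 4)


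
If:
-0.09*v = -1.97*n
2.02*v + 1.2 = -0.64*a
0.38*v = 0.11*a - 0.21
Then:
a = -0.07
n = -0.03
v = -0.57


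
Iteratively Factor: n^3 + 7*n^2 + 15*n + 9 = (n + 1)*(n^2 + 6*n + 9) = (n + 1)*(n + 3)*(n + 3)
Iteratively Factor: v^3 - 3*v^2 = (v - 3)*(v^2) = v*(v - 3)*(v)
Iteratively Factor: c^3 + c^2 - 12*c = (c - 3)*(c^2 + 4*c) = c*(c - 3)*(c + 4)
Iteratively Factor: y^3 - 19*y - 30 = (y - 5)*(y^2 + 5*y + 6) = (y - 5)*(y + 2)*(y + 3)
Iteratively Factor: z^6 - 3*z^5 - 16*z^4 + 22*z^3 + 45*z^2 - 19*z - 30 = (z + 1)*(z^5 - 4*z^4 - 12*z^3 + 34*z^2 + 11*z - 30) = (z - 5)*(z + 1)*(z^4 + z^3 - 7*z^2 - z + 6) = (z - 5)*(z - 1)*(z + 1)*(z^3 + 2*z^2 - 5*z - 6) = (z - 5)*(z - 2)*(z - 1)*(z + 1)*(z^2 + 4*z + 3) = (z - 5)*(z - 2)*(z - 1)*(z + 1)^2*(z + 3)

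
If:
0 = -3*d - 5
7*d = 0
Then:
No Solution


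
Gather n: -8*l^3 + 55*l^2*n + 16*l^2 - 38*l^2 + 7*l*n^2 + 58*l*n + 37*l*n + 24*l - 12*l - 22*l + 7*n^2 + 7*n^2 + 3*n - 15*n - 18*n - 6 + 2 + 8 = -8*l^3 - 22*l^2 - 10*l + n^2*(7*l + 14) + n*(55*l^2 + 95*l - 30) + 4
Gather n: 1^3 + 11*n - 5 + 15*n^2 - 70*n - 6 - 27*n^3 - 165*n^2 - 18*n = -27*n^3 - 150*n^2 - 77*n - 10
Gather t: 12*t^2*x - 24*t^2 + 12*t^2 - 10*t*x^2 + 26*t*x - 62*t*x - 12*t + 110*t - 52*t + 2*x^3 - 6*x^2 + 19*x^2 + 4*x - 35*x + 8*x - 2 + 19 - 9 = t^2*(12*x - 12) + t*(-10*x^2 - 36*x + 46) + 2*x^3 + 13*x^2 - 23*x + 8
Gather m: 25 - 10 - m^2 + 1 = 16 - m^2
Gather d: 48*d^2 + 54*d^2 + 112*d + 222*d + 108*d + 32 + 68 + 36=102*d^2 + 442*d + 136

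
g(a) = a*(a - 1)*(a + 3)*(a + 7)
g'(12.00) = 11043.00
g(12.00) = 37620.00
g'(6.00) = 1947.00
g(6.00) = 3510.00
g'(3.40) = 523.14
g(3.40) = 543.13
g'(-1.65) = -1.76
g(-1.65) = 31.58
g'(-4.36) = 64.81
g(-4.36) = -83.91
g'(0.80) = 15.93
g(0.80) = -4.74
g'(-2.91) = 45.05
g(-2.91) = 4.19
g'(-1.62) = -2.79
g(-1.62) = 31.51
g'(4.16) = 825.74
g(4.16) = 1050.41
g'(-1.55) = -5.13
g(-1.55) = 31.23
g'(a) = a*(a - 1)*(a + 3) + a*(a - 1)*(a + 7) + a*(a + 3)*(a + 7) + (a - 1)*(a + 3)*(a + 7)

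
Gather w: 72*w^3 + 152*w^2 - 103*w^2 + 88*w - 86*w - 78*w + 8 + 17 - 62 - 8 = 72*w^3 + 49*w^2 - 76*w - 45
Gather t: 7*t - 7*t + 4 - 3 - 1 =0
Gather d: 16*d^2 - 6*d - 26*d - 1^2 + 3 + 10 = 16*d^2 - 32*d + 12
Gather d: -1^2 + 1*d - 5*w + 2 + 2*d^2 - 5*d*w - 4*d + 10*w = 2*d^2 + d*(-5*w - 3) + 5*w + 1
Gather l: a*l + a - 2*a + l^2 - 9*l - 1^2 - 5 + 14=-a + l^2 + l*(a - 9) + 8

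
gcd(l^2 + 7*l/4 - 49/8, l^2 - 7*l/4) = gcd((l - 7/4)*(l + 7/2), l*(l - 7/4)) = l - 7/4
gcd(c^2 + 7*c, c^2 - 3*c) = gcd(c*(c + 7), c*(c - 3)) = c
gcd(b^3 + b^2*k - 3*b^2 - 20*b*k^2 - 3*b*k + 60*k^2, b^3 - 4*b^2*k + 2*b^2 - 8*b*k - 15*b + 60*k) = b^2 - 4*b*k - 3*b + 12*k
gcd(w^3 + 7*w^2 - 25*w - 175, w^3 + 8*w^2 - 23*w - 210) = w^2 + 2*w - 35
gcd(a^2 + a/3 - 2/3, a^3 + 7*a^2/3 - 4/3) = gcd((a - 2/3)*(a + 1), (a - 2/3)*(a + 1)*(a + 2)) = a^2 + a/3 - 2/3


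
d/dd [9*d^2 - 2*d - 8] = 18*d - 2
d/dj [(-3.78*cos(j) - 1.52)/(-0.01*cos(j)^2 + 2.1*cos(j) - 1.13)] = (0.0378*cos(j)^2 + 0.0304000000000002*cos(j) - 7.4634)*sin(j)/(0.0001*cos(j)^4 - 0.042*cos(j)^3 + 4.4326*cos(j)^2 - 4.746*cos(j) + 1.2769)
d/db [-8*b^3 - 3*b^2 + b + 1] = -24*b^2 - 6*b + 1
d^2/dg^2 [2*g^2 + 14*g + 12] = 4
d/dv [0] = 0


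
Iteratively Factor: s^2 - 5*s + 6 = (s - 2)*(s - 3)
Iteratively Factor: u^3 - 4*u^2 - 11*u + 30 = (u + 3)*(u^2 - 7*u + 10) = (u - 5)*(u + 3)*(u - 2)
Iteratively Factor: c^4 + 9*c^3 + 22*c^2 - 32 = (c - 1)*(c^3 + 10*c^2 + 32*c + 32) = (c - 1)*(c + 2)*(c^2 + 8*c + 16) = (c - 1)*(c + 2)*(c + 4)*(c + 4)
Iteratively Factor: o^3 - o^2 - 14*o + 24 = (o + 4)*(o^2 - 5*o + 6) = (o - 3)*(o + 4)*(o - 2)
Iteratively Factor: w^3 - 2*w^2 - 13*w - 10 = (w + 2)*(w^2 - 4*w - 5) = (w + 1)*(w + 2)*(w - 5)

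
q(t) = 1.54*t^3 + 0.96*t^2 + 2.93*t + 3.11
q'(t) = 4.62*t^2 + 1.92*t + 2.93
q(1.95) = 23.89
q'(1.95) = 24.24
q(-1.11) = -1.07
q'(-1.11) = 6.49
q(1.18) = 10.43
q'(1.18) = 11.63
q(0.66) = 5.90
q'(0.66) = 6.21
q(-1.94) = -10.21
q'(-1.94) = 16.59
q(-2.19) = -14.88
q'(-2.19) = 20.88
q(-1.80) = -8.03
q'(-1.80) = 14.44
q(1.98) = 24.63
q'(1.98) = 24.84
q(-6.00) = -312.55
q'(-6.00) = 157.73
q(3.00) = 62.12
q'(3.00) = 50.27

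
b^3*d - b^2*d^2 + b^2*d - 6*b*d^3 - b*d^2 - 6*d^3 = (b - 3*d)*(b + 2*d)*(b*d + d)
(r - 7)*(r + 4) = r^2 - 3*r - 28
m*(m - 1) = m^2 - m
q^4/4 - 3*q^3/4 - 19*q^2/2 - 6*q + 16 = (q/4 + 1)*(q - 8)*(q - 1)*(q + 2)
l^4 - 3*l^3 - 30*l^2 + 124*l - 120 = (l - 5)*(l - 2)^2*(l + 6)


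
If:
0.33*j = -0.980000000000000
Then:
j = -2.97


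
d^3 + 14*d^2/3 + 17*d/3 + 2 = (d + 2/3)*(d + 1)*(d + 3)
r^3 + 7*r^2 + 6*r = r*(r + 1)*(r + 6)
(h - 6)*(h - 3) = h^2 - 9*h + 18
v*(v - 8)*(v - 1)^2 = v^4 - 10*v^3 + 17*v^2 - 8*v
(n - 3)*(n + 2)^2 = n^3 + n^2 - 8*n - 12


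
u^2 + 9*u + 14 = (u + 2)*(u + 7)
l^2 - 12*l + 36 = (l - 6)^2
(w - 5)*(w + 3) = w^2 - 2*w - 15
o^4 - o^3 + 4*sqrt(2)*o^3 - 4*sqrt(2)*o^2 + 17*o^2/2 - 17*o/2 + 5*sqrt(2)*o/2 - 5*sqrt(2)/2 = (o - 1)*(o + sqrt(2)/2)*(o + sqrt(2))*(o + 5*sqrt(2)/2)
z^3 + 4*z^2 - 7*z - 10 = (z - 2)*(z + 1)*(z + 5)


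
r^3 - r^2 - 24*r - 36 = (r - 6)*(r + 2)*(r + 3)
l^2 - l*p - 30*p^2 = (l - 6*p)*(l + 5*p)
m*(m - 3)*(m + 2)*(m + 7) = m^4 + 6*m^3 - 13*m^2 - 42*m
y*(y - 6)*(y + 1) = y^3 - 5*y^2 - 6*y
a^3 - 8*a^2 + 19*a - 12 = (a - 4)*(a - 3)*(a - 1)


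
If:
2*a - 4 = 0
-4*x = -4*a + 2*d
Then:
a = 2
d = 4 - 2*x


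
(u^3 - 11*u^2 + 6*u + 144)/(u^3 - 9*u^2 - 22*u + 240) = (u + 3)/(u + 5)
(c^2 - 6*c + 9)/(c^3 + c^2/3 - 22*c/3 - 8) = 3*(c - 3)/(3*c^2 + 10*c + 8)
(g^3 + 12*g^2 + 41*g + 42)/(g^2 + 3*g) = g + 9 + 14/g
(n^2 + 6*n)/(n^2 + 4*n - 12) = n/(n - 2)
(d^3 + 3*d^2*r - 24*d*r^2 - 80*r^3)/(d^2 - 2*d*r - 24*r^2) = (-d^2 + d*r + 20*r^2)/(-d + 6*r)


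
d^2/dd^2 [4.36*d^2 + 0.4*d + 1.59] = 8.72000000000000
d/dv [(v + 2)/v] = -2/v^2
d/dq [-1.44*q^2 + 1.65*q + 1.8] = 1.65 - 2.88*q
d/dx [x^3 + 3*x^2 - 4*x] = 3*x^2 + 6*x - 4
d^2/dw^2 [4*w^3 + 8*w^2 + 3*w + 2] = 24*w + 16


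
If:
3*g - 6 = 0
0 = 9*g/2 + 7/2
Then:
No Solution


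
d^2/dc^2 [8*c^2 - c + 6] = 16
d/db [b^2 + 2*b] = 2*b + 2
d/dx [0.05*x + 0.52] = 0.0500000000000000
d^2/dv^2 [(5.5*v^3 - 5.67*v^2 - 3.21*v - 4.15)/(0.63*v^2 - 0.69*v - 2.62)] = (15.916104*v^3 - 6.37882200000001*v^2 + 205.558674*v - 83.88783)/(0.250047*v^6 - 0.821583*v^5 - 2.219805*v^4 + 6.504975*v^3 + 9.23157*v^2 - 14.209308*v - 17.984728)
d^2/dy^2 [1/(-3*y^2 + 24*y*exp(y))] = 2*(y*(y - 8*exp(y))*(-4*y*exp(y) - 8*exp(y) + 1) - 4*(4*y*exp(y) - y + 4*exp(y))^2)/(3*y^3*(y - 8*exp(y))^3)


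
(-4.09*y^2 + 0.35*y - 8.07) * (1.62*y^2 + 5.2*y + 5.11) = -6.6258*y^4 - 20.701*y^3 - 32.1533*y^2 - 40.1755*y - 41.2377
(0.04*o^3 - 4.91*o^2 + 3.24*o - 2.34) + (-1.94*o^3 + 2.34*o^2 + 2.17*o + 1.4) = -1.9*o^3 - 2.57*o^2 + 5.41*o - 0.94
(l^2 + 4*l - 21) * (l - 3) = l^3 + l^2 - 33*l + 63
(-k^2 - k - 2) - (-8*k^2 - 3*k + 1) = 7*k^2 + 2*k - 3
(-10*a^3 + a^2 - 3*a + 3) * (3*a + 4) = -30*a^4 - 37*a^3 - 5*a^2 - 3*a + 12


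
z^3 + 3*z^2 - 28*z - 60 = (z - 5)*(z + 2)*(z + 6)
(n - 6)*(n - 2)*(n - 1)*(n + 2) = n^4 - 7*n^3 + 2*n^2 + 28*n - 24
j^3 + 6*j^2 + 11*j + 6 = (j + 1)*(j + 2)*(j + 3)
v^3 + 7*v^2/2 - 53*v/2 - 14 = (v - 4)*(v + 1/2)*(v + 7)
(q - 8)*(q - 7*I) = q^2 - 8*q - 7*I*q + 56*I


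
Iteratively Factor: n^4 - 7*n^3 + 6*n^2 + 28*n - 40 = (n - 5)*(n^3 - 2*n^2 - 4*n + 8) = (n - 5)*(n - 2)*(n^2 - 4) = (n - 5)*(n - 2)*(n + 2)*(n - 2)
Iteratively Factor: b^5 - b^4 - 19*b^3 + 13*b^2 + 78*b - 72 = (b - 2)*(b^4 + b^3 - 17*b^2 - 21*b + 36) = (b - 2)*(b + 3)*(b^3 - 2*b^2 - 11*b + 12) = (b - 4)*(b - 2)*(b + 3)*(b^2 + 2*b - 3) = (b - 4)*(b - 2)*(b + 3)^2*(b - 1)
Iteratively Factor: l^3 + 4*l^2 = (l)*(l^2 + 4*l) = l^2*(l + 4)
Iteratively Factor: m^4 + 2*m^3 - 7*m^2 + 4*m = (m - 1)*(m^3 + 3*m^2 - 4*m) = (m - 1)^2*(m^2 + 4*m) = (m - 1)^2*(m + 4)*(m)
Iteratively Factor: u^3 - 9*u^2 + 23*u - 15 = (u - 3)*(u^2 - 6*u + 5) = (u - 3)*(u - 1)*(u - 5)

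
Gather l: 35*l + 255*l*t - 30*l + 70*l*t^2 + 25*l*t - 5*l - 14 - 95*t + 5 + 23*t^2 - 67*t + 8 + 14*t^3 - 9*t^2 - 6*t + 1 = l*(70*t^2 + 280*t) + 14*t^3 + 14*t^2 - 168*t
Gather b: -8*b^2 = -8*b^2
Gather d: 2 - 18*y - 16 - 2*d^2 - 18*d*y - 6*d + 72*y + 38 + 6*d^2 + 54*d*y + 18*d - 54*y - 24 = 4*d^2 + d*(36*y + 12)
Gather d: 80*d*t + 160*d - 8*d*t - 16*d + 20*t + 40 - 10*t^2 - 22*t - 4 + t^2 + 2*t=d*(72*t + 144) - 9*t^2 + 36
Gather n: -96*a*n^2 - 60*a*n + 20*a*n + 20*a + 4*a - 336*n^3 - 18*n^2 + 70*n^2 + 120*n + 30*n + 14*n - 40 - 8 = 24*a - 336*n^3 + n^2*(52 - 96*a) + n*(164 - 40*a) - 48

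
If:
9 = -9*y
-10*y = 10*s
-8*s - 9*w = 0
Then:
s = 1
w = -8/9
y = -1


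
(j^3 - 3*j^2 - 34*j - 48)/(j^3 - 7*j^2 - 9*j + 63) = (j^2 - 6*j - 16)/(j^2 - 10*j + 21)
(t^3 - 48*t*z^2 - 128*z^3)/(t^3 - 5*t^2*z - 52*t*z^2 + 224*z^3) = (-t^2 - 8*t*z - 16*z^2)/(-t^2 - 3*t*z + 28*z^2)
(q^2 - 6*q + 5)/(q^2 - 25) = (q - 1)/(q + 5)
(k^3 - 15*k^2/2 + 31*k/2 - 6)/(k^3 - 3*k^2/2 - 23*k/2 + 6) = (k - 3)/(k + 3)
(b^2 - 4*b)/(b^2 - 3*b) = (b - 4)/(b - 3)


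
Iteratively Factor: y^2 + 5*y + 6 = (y + 2)*(y + 3)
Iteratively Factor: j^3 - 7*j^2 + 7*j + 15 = (j - 5)*(j^2 - 2*j - 3) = (j - 5)*(j + 1)*(j - 3)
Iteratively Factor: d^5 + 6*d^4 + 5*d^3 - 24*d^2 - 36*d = (d + 3)*(d^4 + 3*d^3 - 4*d^2 - 12*d) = (d + 2)*(d + 3)*(d^3 + d^2 - 6*d) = (d + 2)*(d + 3)^2*(d^2 - 2*d) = d*(d + 2)*(d + 3)^2*(d - 2)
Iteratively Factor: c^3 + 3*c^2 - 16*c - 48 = (c + 4)*(c^2 - c - 12) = (c - 4)*(c + 4)*(c + 3)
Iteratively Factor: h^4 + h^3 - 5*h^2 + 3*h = (h + 3)*(h^3 - 2*h^2 + h) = (h - 1)*(h + 3)*(h^2 - h) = h*(h - 1)*(h + 3)*(h - 1)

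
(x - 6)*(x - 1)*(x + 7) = x^3 - 43*x + 42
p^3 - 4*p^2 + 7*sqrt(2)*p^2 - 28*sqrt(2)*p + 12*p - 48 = (p - 4)*(p + sqrt(2))*(p + 6*sqrt(2))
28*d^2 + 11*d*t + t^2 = (4*d + t)*(7*d + t)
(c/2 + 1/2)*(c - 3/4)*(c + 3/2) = c^3/2 + 7*c^2/8 - 3*c/16 - 9/16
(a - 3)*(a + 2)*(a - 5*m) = a^3 - 5*a^2*m - a^2 + 5*a*m - 6*a + 30*m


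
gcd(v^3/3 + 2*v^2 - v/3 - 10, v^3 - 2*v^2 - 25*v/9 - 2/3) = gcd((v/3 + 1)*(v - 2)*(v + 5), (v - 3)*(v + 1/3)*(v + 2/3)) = 1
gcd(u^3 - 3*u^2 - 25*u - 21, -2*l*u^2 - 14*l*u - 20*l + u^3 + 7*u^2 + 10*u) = 1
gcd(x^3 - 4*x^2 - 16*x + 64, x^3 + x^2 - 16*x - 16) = x^2 - 16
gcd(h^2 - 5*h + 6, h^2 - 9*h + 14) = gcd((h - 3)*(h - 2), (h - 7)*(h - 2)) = h - 2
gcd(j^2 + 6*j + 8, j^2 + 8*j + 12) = j + 2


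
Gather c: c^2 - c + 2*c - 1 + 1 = c^2 + c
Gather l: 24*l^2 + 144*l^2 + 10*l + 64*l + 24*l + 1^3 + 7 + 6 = 168*l^2 + 98*l + 14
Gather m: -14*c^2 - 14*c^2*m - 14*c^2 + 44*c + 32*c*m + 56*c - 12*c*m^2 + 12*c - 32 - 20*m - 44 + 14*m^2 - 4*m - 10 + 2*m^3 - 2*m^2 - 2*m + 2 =-28*c^2 + 112*c + 2*m^3 + m^2*(12 - 12*c) + m*(-14*c^2 + 32*c - 26) - 84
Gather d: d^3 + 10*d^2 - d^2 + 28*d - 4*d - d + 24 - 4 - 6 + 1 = d^3 + 9*d^2 + 23*d + 15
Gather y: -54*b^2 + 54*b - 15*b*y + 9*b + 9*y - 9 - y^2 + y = -54*b^2 + 63*b - y^2 + y*(10 - 15*b) - 9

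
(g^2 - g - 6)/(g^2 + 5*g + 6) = (g - 3)/(g + 3)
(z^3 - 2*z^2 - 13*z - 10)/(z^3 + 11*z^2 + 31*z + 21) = (z^2 - 3*z - 10)/(z^2 + 10*z + 21)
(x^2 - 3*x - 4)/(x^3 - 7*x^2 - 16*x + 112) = (x + 1)/(x^2 - 3*x - 28)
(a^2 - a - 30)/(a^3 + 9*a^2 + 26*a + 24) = (a^2 - a - 30)/(a^3 + 9*a^2 + 26*a + 24)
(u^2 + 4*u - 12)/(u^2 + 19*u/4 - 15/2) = 4*(u - 2)/(4*u - 5)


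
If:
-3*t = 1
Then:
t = -1/3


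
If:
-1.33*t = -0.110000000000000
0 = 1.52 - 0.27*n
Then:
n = 5.63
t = 0.08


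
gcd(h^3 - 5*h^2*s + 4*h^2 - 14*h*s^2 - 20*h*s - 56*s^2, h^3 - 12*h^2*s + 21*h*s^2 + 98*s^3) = -h^2 + 5*h*s + 14*s^2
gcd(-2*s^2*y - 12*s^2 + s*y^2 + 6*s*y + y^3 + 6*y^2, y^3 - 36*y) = y + 6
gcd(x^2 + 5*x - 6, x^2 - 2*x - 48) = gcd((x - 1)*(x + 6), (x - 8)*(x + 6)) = x + 6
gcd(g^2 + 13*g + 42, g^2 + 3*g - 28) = g + 7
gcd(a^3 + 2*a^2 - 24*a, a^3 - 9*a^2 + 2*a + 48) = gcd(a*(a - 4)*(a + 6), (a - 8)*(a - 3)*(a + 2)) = 1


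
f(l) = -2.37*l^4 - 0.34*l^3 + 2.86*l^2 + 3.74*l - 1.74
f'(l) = -9.48*l^3 - 1.02*l^2 + 5.72*l + 3.74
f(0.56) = 0.96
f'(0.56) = 4.96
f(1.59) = -5.08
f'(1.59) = -27.85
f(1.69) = -8.22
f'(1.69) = -35.26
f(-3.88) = -490.46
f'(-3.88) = 519.93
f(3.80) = -459.06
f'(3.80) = -509.44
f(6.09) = -3209.69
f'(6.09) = -2140.47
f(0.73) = 1.71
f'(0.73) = 3.68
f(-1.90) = -27.08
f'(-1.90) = 54.21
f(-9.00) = -15105.45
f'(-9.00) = 6780.56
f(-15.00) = -118248.09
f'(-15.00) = 31683.44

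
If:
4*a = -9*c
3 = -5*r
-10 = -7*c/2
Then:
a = -45/7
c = 20/7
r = -3/5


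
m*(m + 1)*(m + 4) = m^3 + 5*m^2 + 4*m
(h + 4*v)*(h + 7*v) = h^2 + 11*h*v + 28*v^2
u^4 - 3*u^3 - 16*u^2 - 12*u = u*(u - 6)*(u + 1)*(u + 2)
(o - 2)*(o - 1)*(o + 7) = o^3 + 4*o^2 - 19*o + 14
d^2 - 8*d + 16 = (d - 4)^2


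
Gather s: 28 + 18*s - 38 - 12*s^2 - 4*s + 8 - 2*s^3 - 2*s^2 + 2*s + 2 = -2*s^3 - 14*s^2 + 16*s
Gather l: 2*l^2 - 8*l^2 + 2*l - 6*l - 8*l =-6*l^2 - 12*l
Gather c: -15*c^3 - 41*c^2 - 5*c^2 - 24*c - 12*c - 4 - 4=-15*c^3 - 46*c^2 - 36*c - 8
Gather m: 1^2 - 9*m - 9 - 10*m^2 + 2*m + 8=-10*m^2 - 7*m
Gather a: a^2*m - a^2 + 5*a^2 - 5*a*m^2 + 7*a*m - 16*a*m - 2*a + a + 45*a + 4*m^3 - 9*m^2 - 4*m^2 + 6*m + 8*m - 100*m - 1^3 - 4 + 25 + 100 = a^2*(m + 4) + a*(-5*m^2 - 9*m + 44) + 4*m^3 - 13*m^2 - 86*m + 120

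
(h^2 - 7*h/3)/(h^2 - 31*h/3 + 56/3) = h/(h - 8)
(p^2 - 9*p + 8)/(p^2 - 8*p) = (p - 1)/p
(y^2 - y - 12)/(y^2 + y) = (y^2 - y - 12)/(y*(y + 1))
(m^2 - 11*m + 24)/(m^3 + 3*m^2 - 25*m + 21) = (m - 8)/(m^2 + 6*m - 7)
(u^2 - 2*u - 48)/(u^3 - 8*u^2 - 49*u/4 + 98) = 4*(u + 6)/(4*u^2 - 49)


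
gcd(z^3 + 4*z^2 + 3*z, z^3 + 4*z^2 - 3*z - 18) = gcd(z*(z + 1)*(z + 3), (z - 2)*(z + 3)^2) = z + 3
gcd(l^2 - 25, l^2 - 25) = l^2 - 25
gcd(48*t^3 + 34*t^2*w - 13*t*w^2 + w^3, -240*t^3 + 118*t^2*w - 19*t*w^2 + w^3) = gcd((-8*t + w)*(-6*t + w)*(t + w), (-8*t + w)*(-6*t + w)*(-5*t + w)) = 48*t^2 - 14*t*w + w^2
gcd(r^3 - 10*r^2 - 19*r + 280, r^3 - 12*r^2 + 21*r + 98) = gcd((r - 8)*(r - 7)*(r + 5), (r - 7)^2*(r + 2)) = r - 7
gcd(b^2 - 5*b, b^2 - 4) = 1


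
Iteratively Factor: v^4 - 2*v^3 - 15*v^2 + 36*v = (v - 3)*(v^3 + v^2 - 12*v) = v*(v - 3)*(v^2 + v - 12) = v*(v - 3)^2*(v + 4)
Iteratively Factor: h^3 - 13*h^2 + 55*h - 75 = (h - 5)*(h^2 - 8*h + 15) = (h - 5)*(h - 3)*(h - 5)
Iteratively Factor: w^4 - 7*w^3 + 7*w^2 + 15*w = (w - 5)*(w^3 - 2*w^2 - 3*w) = w*(w - 5)*(w^2 - 2*w - 3) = w*(w - 5)*(w - 3)*(w + 1)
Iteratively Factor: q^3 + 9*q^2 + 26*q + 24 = (q + 4)*(q^2 + 5*q + 6) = (q + 2)*(q + 4)*(q + 3)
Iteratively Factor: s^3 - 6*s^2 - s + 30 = (s + 2)*(s^2 - 8*s + 15) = (s - 3)*(s + 2)*(s - 5)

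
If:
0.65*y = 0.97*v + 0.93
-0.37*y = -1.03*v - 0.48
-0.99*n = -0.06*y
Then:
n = 0.10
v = 0.10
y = 1.58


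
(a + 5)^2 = a^2 + 10*a + 25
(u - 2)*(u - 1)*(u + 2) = u^3 - u^2 - 4*u + 4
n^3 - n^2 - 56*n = n*(n - 8)*(n + 7)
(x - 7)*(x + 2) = x^2 - 5*x - 14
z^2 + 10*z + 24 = (z + 4)*(z + 6)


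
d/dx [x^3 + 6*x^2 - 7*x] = 3*x^2 + 12*x - 7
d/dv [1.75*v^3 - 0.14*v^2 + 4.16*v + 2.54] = 5.25*v^2 - 0.28*v + 4.16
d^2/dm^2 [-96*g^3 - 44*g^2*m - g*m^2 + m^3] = -2*g + 6*m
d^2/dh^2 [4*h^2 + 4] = 8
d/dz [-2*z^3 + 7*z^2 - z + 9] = -6*z^2 + 14*z - 1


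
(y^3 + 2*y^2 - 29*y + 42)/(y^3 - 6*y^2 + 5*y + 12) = (y^2 + 5*y - 14)/(y^2 - 3*y - 4)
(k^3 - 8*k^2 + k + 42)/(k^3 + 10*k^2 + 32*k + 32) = (k^2 - 10*k + 21)/(k^2 + 8*k + 16)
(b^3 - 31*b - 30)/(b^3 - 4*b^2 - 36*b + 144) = (b^2 + 6*b + 5)/(b^2 + 2*b - 24)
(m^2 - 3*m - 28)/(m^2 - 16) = (m - 7)/(m - 4)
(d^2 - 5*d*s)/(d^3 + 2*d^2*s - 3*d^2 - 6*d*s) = (d - 5*s)/(d^2 + 2*d*s - 3*d - 6*s)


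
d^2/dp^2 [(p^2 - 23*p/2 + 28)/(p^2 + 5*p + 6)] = 11*(-3*p^3 + 12*p^2 + 114*p + 166)/(p^6 + 15*p^5 + 93*p^4 + 305*p^3 + 558*p^2 + 540*p + 216)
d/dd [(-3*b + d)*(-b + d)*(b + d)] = -b^2 - 6*b*d + 3*d^2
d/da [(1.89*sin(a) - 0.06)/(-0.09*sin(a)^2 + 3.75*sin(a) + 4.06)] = (0.1701*sin(a)^2 - 0.0107999999999997*sin(a) + 7.8984)*cos(a)/(0.0081*sin(a)^4 - 0.675*sin(a)^3 + 13.3317*sin(a)^2 + 30.45*sin(a) + 16.4836)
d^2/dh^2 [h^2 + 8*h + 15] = 2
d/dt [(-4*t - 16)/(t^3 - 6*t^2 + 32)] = 4*(-t^3 + 6*t^2 + 3*t*(t - 4)*(t + 4) - 32)/(t^3 - 6*t^2 + 32)^2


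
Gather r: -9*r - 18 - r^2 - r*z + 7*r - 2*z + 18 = -r^2 + r*(-z - 2) - 2*z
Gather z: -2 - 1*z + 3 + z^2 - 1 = z^2 - z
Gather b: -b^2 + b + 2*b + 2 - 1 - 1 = -b^2 + 3*b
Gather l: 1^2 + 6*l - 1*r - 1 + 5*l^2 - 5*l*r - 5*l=5*l^2 + l*(1 - 5*r) - r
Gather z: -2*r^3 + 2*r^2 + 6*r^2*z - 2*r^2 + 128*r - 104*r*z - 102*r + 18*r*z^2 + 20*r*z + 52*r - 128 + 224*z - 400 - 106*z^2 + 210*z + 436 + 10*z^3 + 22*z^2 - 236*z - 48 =-2*r^3 + 78*r + 10*z^3 + z^2*(18*r - 84) + z*(6*r^2 - 84*r + 198) - 140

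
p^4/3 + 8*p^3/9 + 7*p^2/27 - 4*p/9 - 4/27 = (p/3 + 1/3)*(p - 2/3)*(p + 1/3)*(p + 2)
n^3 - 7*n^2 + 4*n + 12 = (n - 6)*(n - 2)*(n + 1)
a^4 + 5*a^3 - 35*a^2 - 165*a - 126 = (a - 6)*(a + 1)*(a + 3)*(a + 7)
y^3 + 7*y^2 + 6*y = y*(y + 1)*(y + 6)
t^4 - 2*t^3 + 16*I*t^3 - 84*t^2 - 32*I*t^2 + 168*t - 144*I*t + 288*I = (t - 2)*(t + 4*I)*(t + 6*I)^2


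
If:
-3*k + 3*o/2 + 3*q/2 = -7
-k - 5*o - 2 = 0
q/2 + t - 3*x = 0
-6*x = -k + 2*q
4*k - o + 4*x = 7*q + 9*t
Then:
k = 487/264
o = -203/264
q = -5/24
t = 163/132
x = 199/528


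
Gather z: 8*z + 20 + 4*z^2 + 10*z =4*z^2 + 18*z + 20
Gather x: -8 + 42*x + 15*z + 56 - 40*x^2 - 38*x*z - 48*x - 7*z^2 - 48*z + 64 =-40*x^2 + x*(-38*z - 6) - 7*z^2 - 33*z + 112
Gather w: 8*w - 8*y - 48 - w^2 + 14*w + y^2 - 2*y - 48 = -w^2 + 22*w + y^2 - 10*y - 96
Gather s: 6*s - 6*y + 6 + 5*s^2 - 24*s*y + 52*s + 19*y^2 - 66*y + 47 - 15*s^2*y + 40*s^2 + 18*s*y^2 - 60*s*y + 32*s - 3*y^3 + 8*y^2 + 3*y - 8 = s^2*(45 - 15*y) + s*(18*y^2 - 84*y + 90) - 3*y^3 + 27*y^2 - 69*y + 45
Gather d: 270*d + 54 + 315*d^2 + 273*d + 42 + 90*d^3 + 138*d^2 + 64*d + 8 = 90*d^3 + 453*d^2 + 607*d + 104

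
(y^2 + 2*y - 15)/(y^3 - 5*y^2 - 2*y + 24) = (y + 5)/(y^2 - 2*y - 8)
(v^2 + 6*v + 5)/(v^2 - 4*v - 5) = (v + 5)/(v - 5)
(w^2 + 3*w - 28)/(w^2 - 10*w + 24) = (w + 7)/(w - 6)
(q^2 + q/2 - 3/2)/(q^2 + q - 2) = (q + 3/2)/(q + 2)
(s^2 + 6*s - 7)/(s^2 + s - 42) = (s - 1)/(s - 6)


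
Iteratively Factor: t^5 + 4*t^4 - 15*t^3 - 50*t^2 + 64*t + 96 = (t + 4)*(t^4 - 15*t^2 + 10*t + 24) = (t - 3)*(t + 4)*(t^3 + 3*t^2 - 6*t - 8) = (t - 3)*(t + 1)*(t + 4)*(t^2 + 2*t - 8) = (t - 3)*(t + 1)*(t + 4)^2*(t - 2)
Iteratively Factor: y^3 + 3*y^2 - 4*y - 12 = (y + 3)*(y^2 - 4) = (y + 2)*(y + 3)*(y - 2)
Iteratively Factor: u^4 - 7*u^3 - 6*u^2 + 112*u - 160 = (u + 4)*(u^3 - 11*u^2 + 38*u - 40) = (u - 4)*(u + 4)*(u^2 - 7*u + 10) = (u - 4)*(u - 2)*(u + 4)*(u - 5)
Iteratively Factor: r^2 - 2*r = (r - 2)*(r)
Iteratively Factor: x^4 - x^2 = (x + 1)*(x^3 - x^2) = (x - 1)*(x + 1)*(x^2) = x*(x - 1)*(x + 1)*(x)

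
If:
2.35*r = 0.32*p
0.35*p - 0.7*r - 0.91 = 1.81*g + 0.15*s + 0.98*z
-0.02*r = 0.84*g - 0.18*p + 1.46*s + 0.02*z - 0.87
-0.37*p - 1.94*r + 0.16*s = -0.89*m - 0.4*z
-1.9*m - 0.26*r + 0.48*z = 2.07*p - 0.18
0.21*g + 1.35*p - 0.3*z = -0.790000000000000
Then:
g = 2.25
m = 1.10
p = -2.16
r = -0.29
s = -0.88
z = -5.51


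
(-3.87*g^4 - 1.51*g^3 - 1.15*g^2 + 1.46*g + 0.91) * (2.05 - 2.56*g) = 9.9072*g^5 - 4.0679*g^4 - 0.1515*g^3 - 6.0951*g^2 + 0.6634*g + 1.8655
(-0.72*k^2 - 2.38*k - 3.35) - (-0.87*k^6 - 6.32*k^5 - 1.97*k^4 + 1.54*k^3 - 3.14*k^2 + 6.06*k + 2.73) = 0.87*k^6 + 6.32*k^5 + 1.97*k^4 - 1.54*k^3 + 2.42*k^2 - 8.44*k - 6.08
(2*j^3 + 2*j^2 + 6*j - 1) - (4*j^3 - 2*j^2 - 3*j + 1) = -2*j^3 + 4*j^2 + 9*j - 2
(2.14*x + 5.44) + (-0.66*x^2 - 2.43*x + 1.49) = -0.66*x^2 - 0.29*x + 6.93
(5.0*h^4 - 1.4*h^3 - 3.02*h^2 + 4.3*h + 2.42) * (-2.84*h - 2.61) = -14.2*h^5 - 9.074*h^4 + 12.2308*h^3 - 4.3298*h^2 - 18.0958*h - 6.3162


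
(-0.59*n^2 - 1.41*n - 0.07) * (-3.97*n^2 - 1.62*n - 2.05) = 2.3423*n^4 + 6.5535*n^3 + 3.7716*n^2 + 3.0039*n + 0.1435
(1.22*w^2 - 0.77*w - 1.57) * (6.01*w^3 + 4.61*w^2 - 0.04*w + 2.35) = 7.3322*w^5 + 0.9965*w^4 - 13.0342*w^3 - 4.3399*w^2 - 1.7467*w - 3.6895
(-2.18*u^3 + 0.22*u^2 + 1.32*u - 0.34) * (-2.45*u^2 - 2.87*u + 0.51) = 5.341*u^5 + 5.7176*u^4 - 4.9772*u^3 - 2.8432*u^2 + 1.649*u - 0.1734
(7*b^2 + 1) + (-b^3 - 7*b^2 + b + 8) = -b^3 + b + 9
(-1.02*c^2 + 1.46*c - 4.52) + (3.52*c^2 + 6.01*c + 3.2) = 2.5*c^2 + 7.47*c - 1.32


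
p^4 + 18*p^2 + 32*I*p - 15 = (p - 5*I)*(p + I)^2*(p + 3*I)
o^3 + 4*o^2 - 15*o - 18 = (o - 3)*(o + 1)*(o + 6)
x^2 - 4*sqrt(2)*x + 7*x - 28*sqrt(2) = (x + 7)*(x - 4*sqrt(2))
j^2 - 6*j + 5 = (j - 5)*(j - 1)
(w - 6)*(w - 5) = w^2 - 11*w + 30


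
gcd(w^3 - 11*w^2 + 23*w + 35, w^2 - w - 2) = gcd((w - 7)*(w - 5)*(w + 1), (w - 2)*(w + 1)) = w + 1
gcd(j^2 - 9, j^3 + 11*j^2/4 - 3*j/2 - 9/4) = j + 3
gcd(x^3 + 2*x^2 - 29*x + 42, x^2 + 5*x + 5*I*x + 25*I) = 1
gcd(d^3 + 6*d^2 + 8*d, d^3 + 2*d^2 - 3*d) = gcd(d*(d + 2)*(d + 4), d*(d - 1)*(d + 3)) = d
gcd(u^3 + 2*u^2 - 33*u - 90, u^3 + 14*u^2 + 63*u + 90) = u^2 + 8*u + 15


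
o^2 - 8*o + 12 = (o - 6)*(o - 2)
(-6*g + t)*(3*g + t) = -18*g^2 - 3*g*t + t^2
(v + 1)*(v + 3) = v^2 + 4*v + 3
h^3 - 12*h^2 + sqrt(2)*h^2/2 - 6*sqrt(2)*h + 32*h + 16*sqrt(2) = (h - 8)*(h - 4)*(h + sqrt(2)/2)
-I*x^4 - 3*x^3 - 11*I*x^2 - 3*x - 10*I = (x - 5*I)*(x - I)*(x + 2*I)*(-I*x + 1)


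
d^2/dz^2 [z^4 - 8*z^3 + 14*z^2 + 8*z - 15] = 12*z^2 - 48*z + 28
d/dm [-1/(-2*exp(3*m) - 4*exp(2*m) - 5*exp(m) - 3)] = (-6*exp(2*m) - 8*exp(m) - 5)*exp(m)/(2*exp(3*m) + 4*exp(2*m) + 5*exp(m) + 3)^2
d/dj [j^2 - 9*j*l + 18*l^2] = 2*j - 9*l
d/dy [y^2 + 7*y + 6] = 2*y + 7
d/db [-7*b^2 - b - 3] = -14*b - 1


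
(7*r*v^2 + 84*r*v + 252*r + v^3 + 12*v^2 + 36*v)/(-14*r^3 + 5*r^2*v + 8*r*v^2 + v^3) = (-v^2 - 12*v - 36)/(2*r^2 - r*v - v^2)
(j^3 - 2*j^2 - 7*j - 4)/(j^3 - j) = (j^2 - 3*j - 4)/(j*(j - 1))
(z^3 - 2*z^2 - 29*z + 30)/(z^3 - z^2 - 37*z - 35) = (z^2 - 7*z + 6)/(z^2 - 6*z - 7)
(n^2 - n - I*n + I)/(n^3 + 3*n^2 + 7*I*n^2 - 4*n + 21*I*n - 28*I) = (n - I)/(n^2 + n*(4 + 7*I) + 28*I)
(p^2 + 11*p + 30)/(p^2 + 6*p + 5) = (p + 6)/(p + 1)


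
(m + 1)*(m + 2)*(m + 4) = m^3 + 7*m^2 + 14*m + 8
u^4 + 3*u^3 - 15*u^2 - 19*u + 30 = (u - 3)*(u - 1)*(u + 2)*(u + 5)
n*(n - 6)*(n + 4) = n^3 - 2*n^2 - 24*n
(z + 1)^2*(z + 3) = z^3 + 5*z^2 + 7*z + 3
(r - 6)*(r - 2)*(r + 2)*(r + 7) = r^4 + r^3 - 46*r^2 - 4*r + 168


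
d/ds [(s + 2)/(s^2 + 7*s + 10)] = -1/(s^2 + 10*s + 25)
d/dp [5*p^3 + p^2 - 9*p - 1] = 15*p^2 + 2*p - 9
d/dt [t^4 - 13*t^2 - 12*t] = 4*t^3 - 26*t - 12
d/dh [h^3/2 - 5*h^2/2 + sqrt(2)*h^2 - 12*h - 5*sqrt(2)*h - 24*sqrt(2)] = 3*h^2/2 - 5*h + 2*sqrt(2)*h - 12 - 5*sqrt(2)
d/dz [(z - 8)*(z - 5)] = 2*z - 13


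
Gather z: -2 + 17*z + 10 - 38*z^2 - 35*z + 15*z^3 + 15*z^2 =15*z^3 - 23*z^2 - 18*z + 8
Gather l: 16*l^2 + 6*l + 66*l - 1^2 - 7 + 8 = 16*l^2 + 72*l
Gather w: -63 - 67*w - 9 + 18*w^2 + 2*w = 18*w^2 - 65*w - 72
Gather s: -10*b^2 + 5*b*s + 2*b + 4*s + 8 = -10*b^2 + 2*b + s*(5*b + 4) + 8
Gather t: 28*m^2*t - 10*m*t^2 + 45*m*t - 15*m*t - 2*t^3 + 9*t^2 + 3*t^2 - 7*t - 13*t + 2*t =-2*t^3 + t^2*(12 - 10*m) + t*(28*m^2 + 30*m - 18)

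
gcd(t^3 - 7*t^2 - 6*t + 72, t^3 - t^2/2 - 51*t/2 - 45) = t^2 - 3*t - 18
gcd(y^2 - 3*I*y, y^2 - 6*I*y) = y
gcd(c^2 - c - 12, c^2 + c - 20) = c - 4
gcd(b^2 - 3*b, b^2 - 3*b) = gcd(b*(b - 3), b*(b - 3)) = b^2 - 3*b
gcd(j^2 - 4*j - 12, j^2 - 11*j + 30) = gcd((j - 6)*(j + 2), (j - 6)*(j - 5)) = j - 6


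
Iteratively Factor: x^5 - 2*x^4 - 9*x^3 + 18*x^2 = (x - 2)*(x^4 - 9*x^2) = (x - 2)*(x + 3)*(x^3 - 3*x^2) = x*(x - 2)*(x + 3)*(x^2 - 3*x) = x*(x - 3)*(x - 2)*(x + 3)*(x)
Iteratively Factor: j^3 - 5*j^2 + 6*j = (j - 2)*(j^2 - 3*j) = j*(j - 2)*(j - 3)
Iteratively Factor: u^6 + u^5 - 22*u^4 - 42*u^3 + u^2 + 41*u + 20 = (u + 1)*(u^5 - 22*u^3 - 20*u^2 + 21*u + 20) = (u - 1)*(u + 1)*(u^4 + u^3 - 21*u^2 - 41*u - 20) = (u - 1)*(u + 1)*(u + 4)*(u^3 - 3*u^2 - 9*u - 5) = (u - 5)*(u - 1)*(u + 1)*(u + 4)*(u^2 + 2*u + 1) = (u - 5)*(u - 1)*(u + 1)^2*(u + 4)*(u + 1)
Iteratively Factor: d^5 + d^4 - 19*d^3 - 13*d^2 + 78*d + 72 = (d + 4)*(d^4 - 3*d^3 - 7*d^2 + 15*d + 18) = (d - 3)*(d + 4)*(d^3 - 7*d - 6) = (d - 3)^2*(d + 4)*(d^2 + 3*d + 2) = (d - 3)^2*(d + 2)*(d + 4)*(d + 1)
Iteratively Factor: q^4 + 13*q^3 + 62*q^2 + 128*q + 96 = (q + 4)*(q^3 + 9*q^2 + 26*q + 24) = (q + 4)^2*(q^2 + 5*q + 6) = (q + 2)*(q + 4)^2*(q + 3)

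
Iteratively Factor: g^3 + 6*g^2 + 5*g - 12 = (g + 4)*(g^2 + 2*g - 3) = (g - 1)*(g + 4)*(g + 3)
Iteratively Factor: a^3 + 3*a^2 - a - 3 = (a - 1)*(a^2 + 4*a + 3) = (a - 1)*(a + 3)*(a + 1)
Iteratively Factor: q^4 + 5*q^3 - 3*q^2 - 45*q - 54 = (q - 3)*(q^3 + 8*q^2 + 21*q + 18) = (q - 3)*(q + 3)*(q^2 + 5*q + 6) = (q - 3)*(q + 3)^2*(q + 2)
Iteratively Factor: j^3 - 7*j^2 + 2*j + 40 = (j - 4)*(j^2 - 3*j - 10) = (j - 5)*(j - 4)*(j + 2)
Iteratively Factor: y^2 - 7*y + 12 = (y - 3)*(y - 4)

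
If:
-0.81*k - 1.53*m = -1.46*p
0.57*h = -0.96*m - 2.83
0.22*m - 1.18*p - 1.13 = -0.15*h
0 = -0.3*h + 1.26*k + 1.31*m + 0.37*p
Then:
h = 2.18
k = 5.36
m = -4.24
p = -1.47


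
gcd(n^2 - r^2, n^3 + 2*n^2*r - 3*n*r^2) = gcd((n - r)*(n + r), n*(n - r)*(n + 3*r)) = -n + r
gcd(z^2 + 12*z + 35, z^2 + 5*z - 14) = z + 7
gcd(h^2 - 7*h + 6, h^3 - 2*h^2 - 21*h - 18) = h - 6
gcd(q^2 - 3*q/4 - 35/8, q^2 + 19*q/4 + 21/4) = q + 7/4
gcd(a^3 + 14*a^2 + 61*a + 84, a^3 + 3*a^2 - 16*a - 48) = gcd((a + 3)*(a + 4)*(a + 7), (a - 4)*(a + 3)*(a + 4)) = a^2 + 7*a + 12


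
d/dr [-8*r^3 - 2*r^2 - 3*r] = -24*r^2 - 4*r - 3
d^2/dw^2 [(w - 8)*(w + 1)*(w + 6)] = 6*w - 2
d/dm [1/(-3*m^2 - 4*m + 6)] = 2*(3*m + 2)/(3*m^2 + 4*m - 6)^2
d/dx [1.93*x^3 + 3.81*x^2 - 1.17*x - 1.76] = 5.79*x^2 + 7.62*x - 1.17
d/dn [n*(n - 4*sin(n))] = -4*n*cos(n) + 2*n - 4*sin(n)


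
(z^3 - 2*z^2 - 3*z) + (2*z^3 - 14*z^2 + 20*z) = 3*z^3 - 16*z^2 + 17*z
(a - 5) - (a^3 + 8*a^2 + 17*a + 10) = -a^3 - 8*a^2 - 16*a - 15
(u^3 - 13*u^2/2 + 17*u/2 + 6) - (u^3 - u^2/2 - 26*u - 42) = -6*u^2 + 69*u/2 + 48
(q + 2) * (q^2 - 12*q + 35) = q^3 - 10*q^2 + 11*q + 70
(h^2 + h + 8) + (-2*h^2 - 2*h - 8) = -h^2 - h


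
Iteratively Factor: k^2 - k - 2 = (k - 2)*(k + 1)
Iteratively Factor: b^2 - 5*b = (b - 5)*(b)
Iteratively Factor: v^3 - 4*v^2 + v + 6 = (v - 3)*(v^2 - v - 2) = (v - 3)*(v - 2)*(v + 1)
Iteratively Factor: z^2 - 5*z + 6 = (z - 3)*(z - 2)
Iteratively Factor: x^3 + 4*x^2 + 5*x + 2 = (x + 2)*(x^2 + 2*x + 1) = (x + 1)*(x + 2)*(x + 1)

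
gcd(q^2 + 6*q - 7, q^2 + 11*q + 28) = q + 7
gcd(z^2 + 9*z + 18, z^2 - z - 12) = z + 3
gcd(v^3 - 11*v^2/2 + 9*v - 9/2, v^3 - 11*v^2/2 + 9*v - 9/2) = v^3 - 11*v^2/2 + 9*v - 9/2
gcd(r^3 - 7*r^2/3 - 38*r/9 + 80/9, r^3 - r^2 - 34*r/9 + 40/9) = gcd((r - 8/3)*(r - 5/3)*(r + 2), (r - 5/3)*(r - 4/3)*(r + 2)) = r^2 + r/3 - 10/3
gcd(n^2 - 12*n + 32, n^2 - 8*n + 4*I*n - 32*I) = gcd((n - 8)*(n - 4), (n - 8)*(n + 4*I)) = n - 8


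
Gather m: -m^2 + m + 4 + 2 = -m^2 + m + 6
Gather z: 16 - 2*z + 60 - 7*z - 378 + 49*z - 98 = 40*z - 400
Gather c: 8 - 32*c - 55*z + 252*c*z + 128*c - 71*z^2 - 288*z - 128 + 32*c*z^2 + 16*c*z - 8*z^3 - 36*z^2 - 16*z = c*(32*z^2 + 268*z + 96) - 8*z^3 - 107*z^2 - 359*z - 120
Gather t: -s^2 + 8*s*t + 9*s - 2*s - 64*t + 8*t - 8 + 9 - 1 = -s^2 + 7*s + t*(8*s - 56)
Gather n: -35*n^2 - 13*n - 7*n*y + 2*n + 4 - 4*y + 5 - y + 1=-35*n^2 + n*(-7*y - 11) - 5*y + 10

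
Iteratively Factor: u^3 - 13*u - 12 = (u + 3)*(u^2 - 3*u - 4) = (u + 1)*(u + 3)*(u - 4)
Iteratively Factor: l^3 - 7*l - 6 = (l + 2)*(l^2 - 2*l - 3) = (l - 3)*(l + 2)*(l + 1)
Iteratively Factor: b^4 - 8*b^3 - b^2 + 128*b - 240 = (b - 5)*(b^3 - 3*b^2 - 16*b + 48) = (b - 5)*(b - 4)*(b^2 + b - 12) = (b - 5)*(b - 4)*(b - 3)*(b + 4)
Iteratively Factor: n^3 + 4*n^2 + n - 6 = (n + 3)*(n^2 + n - 2) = (n + 2)*(n + 3)*(n - 1)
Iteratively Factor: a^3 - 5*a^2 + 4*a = (a - 1)*(a^2 - 4*a) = a*(a - 1)*(a - 4)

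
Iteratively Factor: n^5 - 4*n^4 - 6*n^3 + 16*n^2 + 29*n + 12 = (n - 4)*(n^4 - 6*n^2 - 8*n - 3) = (n - 4)*(n + 1)*(n^3 - n^2 - 5*n - 3) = (n - 4)*(n + 1)^2*(n^2 - 2*n - 3) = (n - 4)*(n + 1)^3*(n - 3)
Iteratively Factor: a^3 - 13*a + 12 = (a + 4)*(a^2 - 4*a + 3) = (a - 3)*(a + 4)*(a - 1)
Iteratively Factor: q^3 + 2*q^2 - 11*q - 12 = (q - 3)*(q^2 + 5*q + 4) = (q - 3)*(q + 4)*(q + 1)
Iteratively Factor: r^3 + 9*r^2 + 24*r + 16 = (r + 4)*(r^2 + 5*r + 4) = (r + 4)^2*(r + 1)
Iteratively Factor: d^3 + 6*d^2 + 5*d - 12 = (d + 4)*(d^2 + 2*d - 3) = (d + 3)*(d + 4)*(d - 1)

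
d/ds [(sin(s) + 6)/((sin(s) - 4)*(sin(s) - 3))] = (-12*sin(s) + cos(s)^2 + 53)*cos(s)/((sin(s) - 4)^2*(sin(s) - 3)^2)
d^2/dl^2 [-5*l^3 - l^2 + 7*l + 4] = -30*l - 2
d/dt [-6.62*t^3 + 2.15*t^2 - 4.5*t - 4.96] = -19.86*t^2 + 4.3*t - 4.5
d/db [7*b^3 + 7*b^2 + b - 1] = 21*b^2 + 14*b + 1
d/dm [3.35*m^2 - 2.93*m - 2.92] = 6.7*m - 2.93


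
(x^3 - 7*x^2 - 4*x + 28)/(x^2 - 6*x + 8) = (x^2 - 5*x - 14)/(x - 4)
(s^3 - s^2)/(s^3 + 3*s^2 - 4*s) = s/(s + 4)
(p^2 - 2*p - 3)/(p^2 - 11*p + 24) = (p + 1)/(p - 8)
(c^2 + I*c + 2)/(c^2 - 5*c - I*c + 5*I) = (c + 2*I)/(c - 5)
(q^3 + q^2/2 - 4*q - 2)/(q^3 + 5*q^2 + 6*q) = (q^2 - 3*q/2 - 1)/(q*(q + 3))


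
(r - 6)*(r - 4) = r^2 - 10*r + 24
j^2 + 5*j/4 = j*(j + 5/4)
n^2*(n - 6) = n^3 - 6*n^2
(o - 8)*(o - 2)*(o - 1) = o^3 - 11*o^2 + 26*o - 16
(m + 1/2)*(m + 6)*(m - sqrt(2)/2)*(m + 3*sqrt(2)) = m^4 + 5*sqrt(2)*m^3/2 + 13*m^3/2 + 65*sqrt(2)*m^2/4 - 39*m/2 + 15*sqrt(2)*m/2 - 9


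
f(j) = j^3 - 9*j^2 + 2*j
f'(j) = 3*j^2 - 18*j + 2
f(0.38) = -0.48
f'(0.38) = -4.41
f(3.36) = -56.95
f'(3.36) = -24.61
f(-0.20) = -0.77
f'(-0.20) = 5.72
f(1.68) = -17.30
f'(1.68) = -19.77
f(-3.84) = -197.01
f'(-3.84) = 115.36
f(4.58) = -83.56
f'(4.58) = -17.51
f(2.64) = -39.05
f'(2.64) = -24.61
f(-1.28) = -19.40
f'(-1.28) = 29.96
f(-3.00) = -114.00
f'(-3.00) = 83.00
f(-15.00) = -5430.00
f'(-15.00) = 947.00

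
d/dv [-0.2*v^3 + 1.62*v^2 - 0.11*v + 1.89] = -0.6*v^2 + 3.24*v - 0.11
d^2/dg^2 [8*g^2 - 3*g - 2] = 16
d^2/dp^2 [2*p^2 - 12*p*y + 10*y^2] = 4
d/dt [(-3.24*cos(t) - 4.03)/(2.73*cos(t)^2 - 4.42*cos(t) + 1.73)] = (-8.8452*cos(t)^2 - 22.0038*cos(t) + 23.4178)*sin(t)/(7.4529*cos(t)^4 - 24.1332*cos(t)^3 + 28.9822*cos(t)^2 - 15.2932*cos(t) + 2.9929)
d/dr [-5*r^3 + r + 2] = 1 - 15*r^2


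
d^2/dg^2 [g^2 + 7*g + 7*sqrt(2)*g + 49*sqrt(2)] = 2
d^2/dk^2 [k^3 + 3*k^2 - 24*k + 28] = 6*k + 6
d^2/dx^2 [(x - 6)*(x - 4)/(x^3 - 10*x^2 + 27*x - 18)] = 2*(x^3 - 12*x^2 + 39*x - 40)/(x^6 - 12*x^5 + 57*x^4 - 136*x^3 + 171*x^2 - 108*x + 27)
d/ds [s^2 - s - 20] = 2*s - 1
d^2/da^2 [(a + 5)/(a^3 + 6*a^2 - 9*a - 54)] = 6*(3*(a + 5)*(a^2 + 4*a - 3)^2 + (-a^2 - 4*a - (a + 2)*(a + 5) + 3)*(a^3 + 6*a^2 - 9*a - 54))/(a^3 + 6*a^2 - 9*a - 54)^3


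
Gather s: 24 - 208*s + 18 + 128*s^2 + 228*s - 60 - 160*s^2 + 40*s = -32*s^2 + 60*s - 18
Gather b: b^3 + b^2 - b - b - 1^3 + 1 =b^3 + b^2 - 2*b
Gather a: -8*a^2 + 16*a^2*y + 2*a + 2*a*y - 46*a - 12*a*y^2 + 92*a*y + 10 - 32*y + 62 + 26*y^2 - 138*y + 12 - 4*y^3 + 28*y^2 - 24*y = a^2*(16*y - 8) + a*(-12*y^2 + 94*y - 44) - 4*y^3 + 54*y^2 - 194*y + 84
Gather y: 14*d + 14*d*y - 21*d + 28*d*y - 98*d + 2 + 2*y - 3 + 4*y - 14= -105*d + y*(42*d + 6) - 15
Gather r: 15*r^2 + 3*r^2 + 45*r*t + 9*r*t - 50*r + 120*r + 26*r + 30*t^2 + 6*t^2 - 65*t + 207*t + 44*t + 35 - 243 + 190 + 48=18*r^2 + r*(54*t + 96) + 36*t^2 + 186*t + 30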